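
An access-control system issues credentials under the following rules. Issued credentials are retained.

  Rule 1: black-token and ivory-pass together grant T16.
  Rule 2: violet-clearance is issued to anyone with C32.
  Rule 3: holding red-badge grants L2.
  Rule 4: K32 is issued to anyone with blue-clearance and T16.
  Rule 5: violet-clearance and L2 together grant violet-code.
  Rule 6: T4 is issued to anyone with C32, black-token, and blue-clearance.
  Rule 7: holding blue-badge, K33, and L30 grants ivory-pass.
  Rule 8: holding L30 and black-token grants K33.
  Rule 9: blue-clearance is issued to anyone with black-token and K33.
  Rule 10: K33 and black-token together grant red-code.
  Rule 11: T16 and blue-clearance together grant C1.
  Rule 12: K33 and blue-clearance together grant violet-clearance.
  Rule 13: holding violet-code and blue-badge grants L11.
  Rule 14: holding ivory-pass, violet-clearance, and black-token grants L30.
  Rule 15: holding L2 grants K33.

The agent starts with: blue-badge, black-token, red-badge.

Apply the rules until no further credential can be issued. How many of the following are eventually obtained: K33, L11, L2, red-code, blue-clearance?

Holding red-badge grants L2 (Rule 3).
Holding L2 grants K33 (Rule 15).
Holding black-token and K33 grants blue-clearance (Rule 9).
Holding K33 and black-token grants red-code (Rule 10).
Holding K33 and blue-clearance grants violet-clearance (Rule 12).
Holding violet-clearance and L2 grants violet-code (Rule 5).
Holding violet-code and blue-badge grants L11 (Rule 13).
K33: reached.
L11: reached.
L2: reached.
red-code: reached.
blue-clearance: reached.
All 5 are reached.

5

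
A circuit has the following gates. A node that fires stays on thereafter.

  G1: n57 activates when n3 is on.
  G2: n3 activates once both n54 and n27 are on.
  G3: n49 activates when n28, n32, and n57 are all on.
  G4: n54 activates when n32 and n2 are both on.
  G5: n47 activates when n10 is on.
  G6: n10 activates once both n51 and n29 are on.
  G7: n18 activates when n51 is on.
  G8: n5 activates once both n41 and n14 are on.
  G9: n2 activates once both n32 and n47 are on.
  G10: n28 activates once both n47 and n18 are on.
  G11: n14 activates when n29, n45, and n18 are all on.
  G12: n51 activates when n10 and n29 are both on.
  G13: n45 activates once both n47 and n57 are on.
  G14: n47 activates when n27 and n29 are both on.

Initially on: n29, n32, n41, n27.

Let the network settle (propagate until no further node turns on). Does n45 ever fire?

G14: n27 and n29 on → n47 on.
n32 and n47 are on, so n2 activates (G9).
G4: n32 and n2 on → n54 on.
n54 and n27 are on, so n3 activates (G2).
G1: n3 on → n57 on.
G13: n47 and n57 on → n45 on.

Yes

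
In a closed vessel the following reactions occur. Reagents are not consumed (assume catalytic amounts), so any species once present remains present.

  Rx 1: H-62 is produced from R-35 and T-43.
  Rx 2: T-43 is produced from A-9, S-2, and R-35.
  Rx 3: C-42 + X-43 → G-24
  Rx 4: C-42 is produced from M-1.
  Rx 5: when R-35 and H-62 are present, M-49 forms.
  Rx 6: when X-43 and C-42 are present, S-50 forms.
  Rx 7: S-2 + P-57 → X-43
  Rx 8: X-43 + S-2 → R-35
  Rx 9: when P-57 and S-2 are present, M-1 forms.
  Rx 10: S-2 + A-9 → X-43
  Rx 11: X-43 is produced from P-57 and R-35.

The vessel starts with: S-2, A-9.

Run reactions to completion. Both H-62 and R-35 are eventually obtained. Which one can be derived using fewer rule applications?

R-35

R-35: S-2 and A-9 present → X-43 forms (Rx 10). X-43 and S-2 present → R-35 forms (Rx 8). [2 rule applications]
H-62: S-2 and A-9 present → X-43 forms (Rx 10). X-43 and S-2 present → R-35 forms (Rx 8). A-9, S-2, and R-35 present → T-43 forms (Rx 2). R-35 and T-43 present → H-62 forms (Rx 1). [4 rule applications]
R-35 needs fewer.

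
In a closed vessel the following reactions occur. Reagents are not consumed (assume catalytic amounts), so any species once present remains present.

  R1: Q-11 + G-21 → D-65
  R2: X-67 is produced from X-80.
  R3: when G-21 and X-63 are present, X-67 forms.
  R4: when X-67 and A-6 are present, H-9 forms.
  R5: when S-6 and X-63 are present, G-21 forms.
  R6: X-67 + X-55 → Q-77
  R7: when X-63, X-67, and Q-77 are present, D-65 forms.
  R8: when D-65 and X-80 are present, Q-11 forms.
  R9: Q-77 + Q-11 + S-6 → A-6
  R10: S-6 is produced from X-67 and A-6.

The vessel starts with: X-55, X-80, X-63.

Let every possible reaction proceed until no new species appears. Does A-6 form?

A-6 would need Q-77, Q-11, and S-6 (R9), but S-6 never forms.

No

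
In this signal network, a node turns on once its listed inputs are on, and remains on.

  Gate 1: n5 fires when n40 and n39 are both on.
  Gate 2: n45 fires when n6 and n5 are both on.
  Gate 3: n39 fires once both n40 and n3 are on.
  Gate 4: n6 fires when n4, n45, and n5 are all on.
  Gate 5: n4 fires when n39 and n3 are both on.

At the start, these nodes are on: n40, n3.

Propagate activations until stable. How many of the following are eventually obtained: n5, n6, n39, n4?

Gate 3: n40 and n3 on → n39 on.
n39 and n3 are on, so n4 fires (Gate 5).
Gate 1: n40 and n39 on → n5 on.
n5: reached.
n6 would need n4, n45, and n5 (Gate 4), but n45 never turns on.
n39: reached.
n4: reached.
Reached: n5, n39, and n4 — 3 of the 4.

3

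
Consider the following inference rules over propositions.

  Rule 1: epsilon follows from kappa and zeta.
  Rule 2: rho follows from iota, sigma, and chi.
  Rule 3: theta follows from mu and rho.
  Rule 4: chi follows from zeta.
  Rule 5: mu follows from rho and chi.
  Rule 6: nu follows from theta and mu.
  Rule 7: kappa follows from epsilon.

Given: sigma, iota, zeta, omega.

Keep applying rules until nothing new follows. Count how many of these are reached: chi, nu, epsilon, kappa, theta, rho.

zeta holds, so chi follows (Rule 4).
From iota, sigma, and chi, Rule 2 gives rho.
From rho and chi, Rule 5 gives mu.
From mu and rho, Rule 3 gives theta.
From theta and mu, Rule 6 gives nu.
chi: reached.
nu: reached.
epsilon would need kappa and zeta (Rule 1), but kappa is never established.
kappa would need epsilon (Rule 7), but epsilon is never established.
theta: reached.
rho: reached.
Reached: chi, nu, theta, and rho — 4 of the 6.

4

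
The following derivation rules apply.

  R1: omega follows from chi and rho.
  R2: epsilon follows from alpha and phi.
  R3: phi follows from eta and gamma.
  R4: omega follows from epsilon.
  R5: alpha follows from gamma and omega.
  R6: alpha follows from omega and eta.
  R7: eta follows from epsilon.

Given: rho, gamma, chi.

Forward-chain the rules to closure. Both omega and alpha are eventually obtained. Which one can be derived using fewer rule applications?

omega: chi and rho hold, so omega follows (R1). [1 rule application]
alpha: From chi and rho, R1 gives omega. From gamma and omega, R5 gives alpha. [2 rule applications]
omega needs fewer.

omega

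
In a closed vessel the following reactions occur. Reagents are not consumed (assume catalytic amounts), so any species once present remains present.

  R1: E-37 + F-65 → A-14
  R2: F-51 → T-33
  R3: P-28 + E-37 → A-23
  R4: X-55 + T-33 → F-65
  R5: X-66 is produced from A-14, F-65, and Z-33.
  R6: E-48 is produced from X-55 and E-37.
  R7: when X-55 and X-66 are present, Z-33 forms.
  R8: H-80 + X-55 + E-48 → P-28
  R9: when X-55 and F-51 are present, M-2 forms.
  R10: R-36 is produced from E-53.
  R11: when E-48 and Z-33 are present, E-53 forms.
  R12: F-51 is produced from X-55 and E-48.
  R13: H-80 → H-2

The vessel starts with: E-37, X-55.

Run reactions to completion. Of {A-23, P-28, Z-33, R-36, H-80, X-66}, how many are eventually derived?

0

A-23 would need P-28 and E-37 (R3), but P-28 never forms.
P-28 would need H-80, X-55, and E-48 (R8), but H-80 never forms.
Z-33 would need X-55 and X-66 (R7), but X-66 never forms.
R-36 would need E-53 (R10), but E-53 never forms.
No rule produces H-80, and it is not given.
X-66 would need A-14, F-65, and Z-33 (R5), but Z-33 never forms.
None of the 6 are reached.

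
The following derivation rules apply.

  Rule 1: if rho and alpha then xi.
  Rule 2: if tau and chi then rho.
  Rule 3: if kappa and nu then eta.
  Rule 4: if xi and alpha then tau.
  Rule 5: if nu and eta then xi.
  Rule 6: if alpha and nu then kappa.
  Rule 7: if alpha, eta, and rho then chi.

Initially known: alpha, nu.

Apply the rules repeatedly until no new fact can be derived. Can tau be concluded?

From alpha and nu, Rule 6 gives kappa.
kappa and nu hold, so eta follows (Rule 3).
nu and eta hold, so xi follows (Rule 5).
From xi and alpha, Rule 4 gives tau.

Yes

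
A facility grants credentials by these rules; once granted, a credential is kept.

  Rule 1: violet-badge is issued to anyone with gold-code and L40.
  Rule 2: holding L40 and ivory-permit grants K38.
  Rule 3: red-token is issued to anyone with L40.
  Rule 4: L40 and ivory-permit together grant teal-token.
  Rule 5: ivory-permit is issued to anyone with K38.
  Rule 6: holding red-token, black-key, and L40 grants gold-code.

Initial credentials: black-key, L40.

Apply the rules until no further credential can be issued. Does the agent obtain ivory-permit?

No

ivory-permit would need K38 (Rule 5), but K38 is never granted.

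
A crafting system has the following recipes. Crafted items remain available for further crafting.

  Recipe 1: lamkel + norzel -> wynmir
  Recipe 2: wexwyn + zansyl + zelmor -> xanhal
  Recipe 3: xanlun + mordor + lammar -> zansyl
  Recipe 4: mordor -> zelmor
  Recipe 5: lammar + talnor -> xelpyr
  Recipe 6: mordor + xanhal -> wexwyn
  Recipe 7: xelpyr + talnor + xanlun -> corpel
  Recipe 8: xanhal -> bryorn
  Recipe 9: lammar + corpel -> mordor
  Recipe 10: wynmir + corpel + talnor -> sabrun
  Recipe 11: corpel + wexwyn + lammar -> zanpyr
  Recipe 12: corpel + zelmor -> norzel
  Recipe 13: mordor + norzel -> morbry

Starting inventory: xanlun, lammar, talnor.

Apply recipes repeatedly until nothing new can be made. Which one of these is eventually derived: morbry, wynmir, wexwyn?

morbry

Using Recipe 5, lammar and talnor make xelpyr.
xelpyr + talnor + xanlun -> corpel (Recipe 7).
lammar + corpel -> mordor (Recipe 9).
mordor -> zelmor (Recipe 4).
Using Recipe 12, corpel and zelmor make norzel.
Using Recipe 13, mordor and norzel make morbry.
wexwyn would need mordor and xanhal (Recipe 6), but xanhal is never obtained. wynmir would need lamkel and norzel (Recipe 1), but lamkel is never obtained.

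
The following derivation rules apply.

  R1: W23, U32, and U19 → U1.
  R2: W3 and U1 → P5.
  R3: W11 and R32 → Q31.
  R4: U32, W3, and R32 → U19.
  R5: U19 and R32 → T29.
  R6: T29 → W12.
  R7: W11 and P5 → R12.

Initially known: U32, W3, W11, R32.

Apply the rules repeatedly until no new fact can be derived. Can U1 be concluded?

U1 would need W23, U32, and U19 (R1), but W23 is never established.

No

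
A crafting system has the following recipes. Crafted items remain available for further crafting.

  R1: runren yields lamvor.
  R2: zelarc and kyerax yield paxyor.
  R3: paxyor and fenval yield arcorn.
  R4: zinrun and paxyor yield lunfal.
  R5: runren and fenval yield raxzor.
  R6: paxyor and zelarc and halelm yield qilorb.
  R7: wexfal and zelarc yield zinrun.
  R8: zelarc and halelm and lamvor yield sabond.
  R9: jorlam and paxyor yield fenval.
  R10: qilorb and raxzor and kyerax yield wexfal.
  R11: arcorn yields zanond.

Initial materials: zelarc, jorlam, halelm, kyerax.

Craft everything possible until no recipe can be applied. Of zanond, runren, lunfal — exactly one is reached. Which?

zanond

Using R2, zelarc and kyerax make paxyor.
jorlam and paxyor → fenval (R9).
Using R3, paxyor and fenval make arcorn.
Using R11, arcorn makes zanond.
lunfal would need zinrun and paxyor (R4), but zinrun is never obtained. No rule produces runren, and it is not given.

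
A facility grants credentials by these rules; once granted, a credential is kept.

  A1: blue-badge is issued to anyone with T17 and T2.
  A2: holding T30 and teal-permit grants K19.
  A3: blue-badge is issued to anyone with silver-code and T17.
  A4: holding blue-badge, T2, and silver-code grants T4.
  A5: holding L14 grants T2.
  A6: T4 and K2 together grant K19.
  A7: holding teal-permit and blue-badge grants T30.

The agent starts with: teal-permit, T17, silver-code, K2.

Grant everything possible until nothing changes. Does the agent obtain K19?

Holding silver-code and T17 grants blue-badge (A3).
Holding teal-permit and blue-badge grants T30 (A7).
Holding T30 and teal-permit grants K19 (A2).

Yes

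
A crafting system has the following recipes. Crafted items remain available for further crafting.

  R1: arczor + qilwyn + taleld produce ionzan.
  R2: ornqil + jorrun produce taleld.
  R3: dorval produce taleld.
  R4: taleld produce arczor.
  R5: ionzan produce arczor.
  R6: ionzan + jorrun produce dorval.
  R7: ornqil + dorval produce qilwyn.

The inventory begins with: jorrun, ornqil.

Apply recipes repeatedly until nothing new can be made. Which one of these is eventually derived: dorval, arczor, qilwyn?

Using R2, ornqil and jorrun make taleld.
Using R4, taleld makes arczor.
qilwyn would need ornqil and dorval (R7), but dorval is never obtained. dorval would need ionzan and jorrun (R6), but ionzan is never obtained.

arczor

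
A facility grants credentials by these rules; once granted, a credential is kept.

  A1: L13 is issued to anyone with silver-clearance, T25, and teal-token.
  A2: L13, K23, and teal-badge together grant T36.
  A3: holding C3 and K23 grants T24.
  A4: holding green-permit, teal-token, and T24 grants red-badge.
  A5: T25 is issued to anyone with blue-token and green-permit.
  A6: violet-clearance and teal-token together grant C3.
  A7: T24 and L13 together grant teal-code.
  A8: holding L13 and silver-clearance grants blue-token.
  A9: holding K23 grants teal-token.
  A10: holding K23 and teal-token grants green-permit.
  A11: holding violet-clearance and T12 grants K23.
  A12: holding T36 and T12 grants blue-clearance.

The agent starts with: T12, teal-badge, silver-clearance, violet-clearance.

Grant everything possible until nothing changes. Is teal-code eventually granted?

teal-code would need T24 and L13 (A7), but L13 is never granted.

No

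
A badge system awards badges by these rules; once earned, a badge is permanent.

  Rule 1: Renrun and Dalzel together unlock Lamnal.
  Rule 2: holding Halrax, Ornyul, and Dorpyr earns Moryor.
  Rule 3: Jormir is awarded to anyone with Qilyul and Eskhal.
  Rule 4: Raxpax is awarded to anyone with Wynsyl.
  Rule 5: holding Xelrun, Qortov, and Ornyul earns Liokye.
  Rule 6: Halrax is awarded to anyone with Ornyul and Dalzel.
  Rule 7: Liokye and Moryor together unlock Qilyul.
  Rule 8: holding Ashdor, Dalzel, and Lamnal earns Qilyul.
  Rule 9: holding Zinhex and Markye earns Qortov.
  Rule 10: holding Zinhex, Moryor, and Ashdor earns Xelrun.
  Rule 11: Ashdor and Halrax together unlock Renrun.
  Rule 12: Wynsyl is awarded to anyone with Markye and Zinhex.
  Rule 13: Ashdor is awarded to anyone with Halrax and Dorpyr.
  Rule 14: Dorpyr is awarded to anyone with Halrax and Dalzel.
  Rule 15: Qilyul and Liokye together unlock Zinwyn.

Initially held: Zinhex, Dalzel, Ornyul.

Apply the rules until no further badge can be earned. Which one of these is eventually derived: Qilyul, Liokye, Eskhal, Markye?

Qilyul

With Ornyul and Dalzel, Halrax is earned (Rule 6).
With Halrax and Dalzel, Dorpyr is earned (Rule 14).
With Halrax and Dorpyr, Ashdor is earned (Rule 13).
With Ashdor and Halrax, Renrun is earned (Rule 11).
With Renrun and Dalzel, Lamnal is earned (Rule 1).
With Ashdor, Dalzel, and Lamnal, Qilyul is earned (Rule 8).
No rule produces Markye, and it is not given. No rule produces Eskhal, and it is not given. Liokye would need Xelrun, Qortov, and Ornyul (Rule 5), but Qortov is never earned.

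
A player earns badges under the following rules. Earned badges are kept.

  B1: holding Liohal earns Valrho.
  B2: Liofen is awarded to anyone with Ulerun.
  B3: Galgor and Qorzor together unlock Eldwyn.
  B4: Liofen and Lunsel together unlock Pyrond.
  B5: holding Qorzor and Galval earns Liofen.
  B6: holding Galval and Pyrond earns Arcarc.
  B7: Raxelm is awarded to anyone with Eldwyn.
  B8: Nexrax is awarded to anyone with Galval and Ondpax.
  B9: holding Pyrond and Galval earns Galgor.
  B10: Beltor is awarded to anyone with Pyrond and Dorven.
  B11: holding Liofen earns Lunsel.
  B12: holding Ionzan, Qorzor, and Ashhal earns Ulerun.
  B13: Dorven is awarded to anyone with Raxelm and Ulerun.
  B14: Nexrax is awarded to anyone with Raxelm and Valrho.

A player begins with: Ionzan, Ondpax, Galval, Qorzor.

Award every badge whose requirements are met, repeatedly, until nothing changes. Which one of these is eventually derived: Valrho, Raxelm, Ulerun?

With Qorzor and Galval, Liofen is earned (B5).
With Liofen, Lunsel is earned (B11).
With Liofen and Lunsel, Pyrond is earned (B4).
With Pyrond and Galval, Galgor is earned (B9).
With Galgor and Qorzor, Eldwyn is earned (B3).
With Eldwyn, Raxelm is earned (B7).
Valrho would need Liohal (B1), but Liohal is never earned. Ulerun would need Ionzan, Qorzor, and Ashhal (B12), but Ashhal is never earned.

Raxelm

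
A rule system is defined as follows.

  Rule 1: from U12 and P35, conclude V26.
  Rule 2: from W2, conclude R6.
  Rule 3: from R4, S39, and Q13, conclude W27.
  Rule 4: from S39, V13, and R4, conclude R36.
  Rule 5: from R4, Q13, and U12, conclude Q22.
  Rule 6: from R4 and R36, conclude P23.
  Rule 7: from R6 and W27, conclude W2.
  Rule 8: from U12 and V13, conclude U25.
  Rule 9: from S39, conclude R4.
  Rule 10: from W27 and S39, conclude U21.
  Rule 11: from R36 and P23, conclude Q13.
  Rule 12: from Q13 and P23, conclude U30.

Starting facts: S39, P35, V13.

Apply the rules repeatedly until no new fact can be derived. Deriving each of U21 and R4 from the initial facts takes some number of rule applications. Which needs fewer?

R4: From S39, Rule 9 gives R4. [1 rule application]
U21: S39 holds, so R4 follows (Rule 9). From S39, V13, and R4, Rule 4 gives R36. R4 and R36 hold, so P23 follows (Rule 6). R36 and P23 hold, so Q13 follows (Rule 11). R4, S39, and Q13 hold, so W27 follows (Rule 3). From W27 and S39, Rule 10 gives U21. [6 rule applications]
R4 needs fewer.

R4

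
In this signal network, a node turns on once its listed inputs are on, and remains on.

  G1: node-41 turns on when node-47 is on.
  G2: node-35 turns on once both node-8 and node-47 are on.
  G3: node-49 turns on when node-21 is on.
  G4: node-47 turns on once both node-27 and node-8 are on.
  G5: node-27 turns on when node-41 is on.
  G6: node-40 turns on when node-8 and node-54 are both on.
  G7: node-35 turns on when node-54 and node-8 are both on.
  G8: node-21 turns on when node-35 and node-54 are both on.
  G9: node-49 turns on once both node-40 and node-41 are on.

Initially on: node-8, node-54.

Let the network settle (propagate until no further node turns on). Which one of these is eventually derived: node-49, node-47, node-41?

node-49

G7: node-54 and node-8 on → node-35 on.
node-35 and node-54 are on, so node-21 turns on (G8).
node-21 is on, so node-49 turns on (G3).
node-47 would need node-27 and node-8 (G4), but node-27 never turns on. node-41 would need node-47 (G1), but node-47 never turns on.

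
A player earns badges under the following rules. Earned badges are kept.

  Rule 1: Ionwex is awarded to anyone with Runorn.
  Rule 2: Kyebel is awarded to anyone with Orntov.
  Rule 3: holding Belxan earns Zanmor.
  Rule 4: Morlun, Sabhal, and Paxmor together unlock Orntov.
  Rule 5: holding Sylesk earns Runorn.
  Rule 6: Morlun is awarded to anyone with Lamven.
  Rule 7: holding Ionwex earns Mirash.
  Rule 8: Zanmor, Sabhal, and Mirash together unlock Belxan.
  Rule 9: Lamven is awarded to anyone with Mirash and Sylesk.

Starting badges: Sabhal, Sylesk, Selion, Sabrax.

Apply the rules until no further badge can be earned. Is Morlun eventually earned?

With Sylesk, Runorn is earned (Rule 5).
With Runorn, Ionwex is earned (Rule 1).
With Ionwex, Mirash is earned (Rule 7).
With Mirash and Sylesk, Lamven is earned (Rule 9).
With Lamven, Morlun is earned (Rule 6).

Yes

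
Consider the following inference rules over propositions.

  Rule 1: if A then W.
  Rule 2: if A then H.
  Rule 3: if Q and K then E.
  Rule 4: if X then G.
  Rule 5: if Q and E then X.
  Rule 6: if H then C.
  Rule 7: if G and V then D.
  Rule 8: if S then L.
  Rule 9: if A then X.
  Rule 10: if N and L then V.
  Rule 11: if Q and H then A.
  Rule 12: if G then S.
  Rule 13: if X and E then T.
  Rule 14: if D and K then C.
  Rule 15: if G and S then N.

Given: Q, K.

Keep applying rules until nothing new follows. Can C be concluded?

Yes

From Q and K, Rule 3 gives E.
From Q and E, Rule 5 gives X.
From X, Rule 4 gives G.
From G, Rule 12 gives S.
G and S hold, so N follows (Rule 15).
S holds, so L follows (Rule 8).
N and L hold, so V follows (Rule 10).
G and V hold, so D follows (Rule 7).
From D and K, Rule 14 gives C.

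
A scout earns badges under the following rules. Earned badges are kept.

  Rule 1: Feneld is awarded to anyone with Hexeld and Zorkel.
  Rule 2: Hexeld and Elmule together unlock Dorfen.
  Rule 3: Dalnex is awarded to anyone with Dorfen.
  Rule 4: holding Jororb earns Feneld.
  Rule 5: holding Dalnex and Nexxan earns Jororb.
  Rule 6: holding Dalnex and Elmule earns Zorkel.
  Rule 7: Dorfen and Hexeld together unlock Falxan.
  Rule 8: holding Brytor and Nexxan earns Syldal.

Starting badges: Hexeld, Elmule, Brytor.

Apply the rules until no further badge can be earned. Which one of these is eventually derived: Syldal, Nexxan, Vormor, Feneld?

Feneld

With Hexeld and Elmule, Dorfen is earned (Rule 2).
With Dorfen, Dalnex is earned (Rule 3).
With Dalnex and Elmule, Zorkel is earned (Rule 6).
With Hexeld and Zorkel, Feneld is earned (Rule 1).
No rule produces Nexxan, and it is not given. No rule produces Vormor, and it is not given. Syldal would need Brytor and Nexxan (Rule 8), but Nexxan is never earned.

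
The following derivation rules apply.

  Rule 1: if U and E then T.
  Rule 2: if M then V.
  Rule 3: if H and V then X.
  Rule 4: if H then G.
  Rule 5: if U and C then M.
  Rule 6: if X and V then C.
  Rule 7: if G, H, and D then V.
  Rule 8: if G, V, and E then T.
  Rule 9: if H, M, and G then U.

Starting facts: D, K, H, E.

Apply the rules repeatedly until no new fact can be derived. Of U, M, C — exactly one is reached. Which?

C

H holds, so G follows (Rule 4).
G, H, and D hold, so V follows (Rule 7).
From H and V, Rule 3 gives X.
From X and V, Rule 6 gives C.
U would need H, M, and G (Rule 9), but M is never established. M would need U and C (Rule 5), but U is never established.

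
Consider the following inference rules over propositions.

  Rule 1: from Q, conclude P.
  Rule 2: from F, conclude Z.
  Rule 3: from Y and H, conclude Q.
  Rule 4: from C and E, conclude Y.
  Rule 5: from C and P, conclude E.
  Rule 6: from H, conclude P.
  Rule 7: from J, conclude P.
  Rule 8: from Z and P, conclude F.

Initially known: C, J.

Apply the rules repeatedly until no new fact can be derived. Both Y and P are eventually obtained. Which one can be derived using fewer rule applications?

P: J holds, so P follows (Rule 7). [1 rule application]
Y: J holds, so P follows (Rule 7). From C and P, Rule 5 gives E. From C and E, Rule 4 gives Y. [3 rule applications]
P needs fewer.

P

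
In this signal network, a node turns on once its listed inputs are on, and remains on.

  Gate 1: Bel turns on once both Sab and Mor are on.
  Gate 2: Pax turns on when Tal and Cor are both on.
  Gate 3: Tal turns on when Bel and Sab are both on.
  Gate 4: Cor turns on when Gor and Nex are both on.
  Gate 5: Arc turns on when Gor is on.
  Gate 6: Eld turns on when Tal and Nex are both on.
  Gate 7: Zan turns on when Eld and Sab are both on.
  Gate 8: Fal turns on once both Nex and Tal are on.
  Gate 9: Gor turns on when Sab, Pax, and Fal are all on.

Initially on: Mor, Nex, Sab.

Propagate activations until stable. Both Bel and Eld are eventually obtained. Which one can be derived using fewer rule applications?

Bel

Bel: Gate 1: Sab and Mor on → Bel on. [1 rule application]
Eld: Sab and Mor are on, so Bel turns on (Gate 1). Gate 3: Bel and Sab on → Tal on. Gate 6: Tal and Nex on → Eld on. [3 rule applications]
Bel needs fewer.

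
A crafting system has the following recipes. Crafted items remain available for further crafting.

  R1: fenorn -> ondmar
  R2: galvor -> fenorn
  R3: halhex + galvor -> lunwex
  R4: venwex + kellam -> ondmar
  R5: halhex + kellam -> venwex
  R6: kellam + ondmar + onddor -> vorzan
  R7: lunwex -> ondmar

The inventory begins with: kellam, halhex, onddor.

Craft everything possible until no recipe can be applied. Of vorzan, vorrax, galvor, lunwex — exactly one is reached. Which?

vorzan

Using R5, halhex and kellam make venwex.
Using R4, venwex and kellam make ondmar.
Using R6, kellam, ondmar, and onddor make vorzan.
No rule produces galvor, and it is not given. No rule produces vorrax, and it is not given. lunwex would need halhex and galvor (R3), but galvor is never obtained.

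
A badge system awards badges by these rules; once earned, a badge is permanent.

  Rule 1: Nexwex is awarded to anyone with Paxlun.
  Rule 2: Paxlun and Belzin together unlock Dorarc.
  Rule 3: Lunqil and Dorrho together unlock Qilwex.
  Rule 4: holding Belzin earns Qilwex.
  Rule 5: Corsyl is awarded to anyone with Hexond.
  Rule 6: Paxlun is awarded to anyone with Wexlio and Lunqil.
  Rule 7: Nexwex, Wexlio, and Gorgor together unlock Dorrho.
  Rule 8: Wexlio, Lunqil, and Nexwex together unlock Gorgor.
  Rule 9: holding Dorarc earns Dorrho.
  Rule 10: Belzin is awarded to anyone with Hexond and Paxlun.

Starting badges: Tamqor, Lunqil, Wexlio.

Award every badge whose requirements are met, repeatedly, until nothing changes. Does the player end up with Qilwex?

Yes

With Wexlio and Lunqil, Paxlun is earned (Rule 6).
With Paxlun, Nexwex is earned (Rule 1).
With Wexlio, Lunqil, and Nexwex, Gorgor is earned (Rule 8).
With Nexwex, Wexlio, and Gorgor, Dorrho is earned (Rule 7).
With Lunqil and Dorrho, Qilwex is earned (Rule 3).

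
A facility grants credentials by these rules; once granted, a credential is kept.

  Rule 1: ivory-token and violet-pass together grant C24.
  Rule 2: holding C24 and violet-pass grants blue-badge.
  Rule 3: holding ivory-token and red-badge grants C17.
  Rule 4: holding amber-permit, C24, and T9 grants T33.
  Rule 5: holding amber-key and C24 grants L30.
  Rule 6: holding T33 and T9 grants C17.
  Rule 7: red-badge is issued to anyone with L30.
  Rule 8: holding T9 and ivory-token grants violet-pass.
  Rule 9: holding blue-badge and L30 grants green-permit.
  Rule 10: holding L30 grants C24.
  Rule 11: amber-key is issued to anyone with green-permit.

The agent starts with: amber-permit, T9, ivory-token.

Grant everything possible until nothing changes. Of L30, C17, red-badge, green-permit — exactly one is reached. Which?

Holding T9 and ivory-token grants violet-pass (Rule 8).
Holding ivory-token and violet-pass grants C24 (Rule 1).
Holding amber-permit, C24, and T9 grants T33 (Rule 4).
Holding T33 and T9 grants C17 (Rule 6).
L30 would need amber-key and C24 (Rule 5), but amber-key is never granted. green-permit would need blue-badge and L30 (Rule 9), but L30 is never granted. red-badge would need L30 (Rule 7), but L30 is never granted.

C17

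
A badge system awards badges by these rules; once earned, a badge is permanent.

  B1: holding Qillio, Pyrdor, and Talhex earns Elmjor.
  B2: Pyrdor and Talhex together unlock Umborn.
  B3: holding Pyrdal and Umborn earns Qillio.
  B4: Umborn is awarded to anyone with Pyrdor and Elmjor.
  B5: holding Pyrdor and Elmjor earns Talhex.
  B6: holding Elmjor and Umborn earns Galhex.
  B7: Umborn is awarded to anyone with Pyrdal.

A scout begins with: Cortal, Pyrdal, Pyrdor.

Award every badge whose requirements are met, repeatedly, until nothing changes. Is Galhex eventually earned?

Galhex would need Elmjor and Umborn (B6), but Elmjor is never earned.

No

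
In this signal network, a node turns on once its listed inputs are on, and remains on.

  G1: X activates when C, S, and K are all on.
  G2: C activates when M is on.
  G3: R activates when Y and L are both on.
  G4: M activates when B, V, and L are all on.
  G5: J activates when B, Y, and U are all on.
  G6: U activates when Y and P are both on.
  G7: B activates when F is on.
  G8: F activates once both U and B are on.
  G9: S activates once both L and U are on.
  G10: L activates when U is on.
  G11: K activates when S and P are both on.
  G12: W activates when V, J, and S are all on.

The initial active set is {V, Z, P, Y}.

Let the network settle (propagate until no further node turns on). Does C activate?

No

C would need M (G2), but M never turns on.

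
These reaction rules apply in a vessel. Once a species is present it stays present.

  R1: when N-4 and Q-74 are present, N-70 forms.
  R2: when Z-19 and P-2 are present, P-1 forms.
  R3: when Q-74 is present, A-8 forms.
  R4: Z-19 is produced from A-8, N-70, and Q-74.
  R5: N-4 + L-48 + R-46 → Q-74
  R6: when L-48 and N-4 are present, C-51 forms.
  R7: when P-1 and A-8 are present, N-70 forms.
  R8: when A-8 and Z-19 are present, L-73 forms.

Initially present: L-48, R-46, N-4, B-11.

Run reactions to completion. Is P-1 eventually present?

P-1 would need Z-19 and P-2 (R2), but P-2 never forms.

No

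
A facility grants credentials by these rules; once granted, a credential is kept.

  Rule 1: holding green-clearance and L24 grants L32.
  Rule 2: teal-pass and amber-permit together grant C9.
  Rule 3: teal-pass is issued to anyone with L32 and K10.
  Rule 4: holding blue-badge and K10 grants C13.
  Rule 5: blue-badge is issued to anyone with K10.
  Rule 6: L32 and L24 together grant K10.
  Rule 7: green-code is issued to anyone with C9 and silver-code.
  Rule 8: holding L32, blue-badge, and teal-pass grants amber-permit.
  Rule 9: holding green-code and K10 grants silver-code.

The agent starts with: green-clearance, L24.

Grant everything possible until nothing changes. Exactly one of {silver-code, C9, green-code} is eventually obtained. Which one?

Holding green-clearance and L24 grants L32 (Rule 1).
Holding L32 and L24 grants K10 (Rule 6).
Holding K10 grants blue-badge (Rule 5).
Holding L32 and K10 grants teal-pass (Rule 3).
Holding L32, blue-badge, and teal-pass grants amber-permit (Rule 8).
Holding teal-pass and amber-permit grants C9 (Rule 2).
green-code would need C9 and silver-code (Rule 7), but silver-code is never granted. silver-code would need green-code and K10 (Rule 9), but green-code is never granted.

C9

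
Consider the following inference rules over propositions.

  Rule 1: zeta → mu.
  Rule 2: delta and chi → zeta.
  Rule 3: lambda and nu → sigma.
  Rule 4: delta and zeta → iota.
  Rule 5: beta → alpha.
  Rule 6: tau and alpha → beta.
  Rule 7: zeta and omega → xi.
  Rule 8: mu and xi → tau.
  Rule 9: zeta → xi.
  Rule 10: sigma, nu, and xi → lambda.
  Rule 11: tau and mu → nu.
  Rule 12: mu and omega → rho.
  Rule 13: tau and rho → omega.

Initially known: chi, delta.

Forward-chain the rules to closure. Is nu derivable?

Yes

delta and chi hold, so zeta follows (Rule 2).
From zeta, Rule 1 gives mu.
zeta holds, so xi follows (Rule 9).
mu and xi hold, so tau follows (Rule 8).
tau and mu hold, so nu follows (Rule 11).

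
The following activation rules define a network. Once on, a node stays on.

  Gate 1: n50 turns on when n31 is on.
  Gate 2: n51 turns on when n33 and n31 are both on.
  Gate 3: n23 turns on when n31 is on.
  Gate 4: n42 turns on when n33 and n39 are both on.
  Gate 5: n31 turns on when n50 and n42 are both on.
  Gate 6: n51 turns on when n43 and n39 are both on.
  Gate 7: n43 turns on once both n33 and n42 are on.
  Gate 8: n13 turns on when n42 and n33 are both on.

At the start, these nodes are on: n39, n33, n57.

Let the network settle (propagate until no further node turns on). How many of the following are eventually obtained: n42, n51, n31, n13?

3

n33 and n39 are on, so n42 turns on (Gate 4).
n42 and n33 are on, so n13 turns on (Gate 8).
n33 and n42 are on, so n43 turns on (Gate 7).
Gate 6: n43 and n39 on → n51 on.
n42: reached.
n51: reached.
n31 would need n50 and n42 (Gate 5), but n50 never turns on.
n13: reached.
Reached: n42, n51, and n13 — 3 of the 4.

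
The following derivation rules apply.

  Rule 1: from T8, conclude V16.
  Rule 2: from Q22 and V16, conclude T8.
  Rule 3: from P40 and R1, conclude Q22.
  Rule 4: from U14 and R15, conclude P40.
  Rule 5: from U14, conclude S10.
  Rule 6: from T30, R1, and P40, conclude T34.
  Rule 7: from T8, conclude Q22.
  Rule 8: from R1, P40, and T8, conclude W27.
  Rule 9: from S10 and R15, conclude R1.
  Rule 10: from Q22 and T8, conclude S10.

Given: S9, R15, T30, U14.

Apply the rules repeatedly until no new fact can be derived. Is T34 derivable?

Yes

U14 holds, so S10 follows (Rule 5).
U14 and R15 hold, so P40 follows (Rule 4).
From S10 and R15, Rule 9 gives R1.
From T30, R1, and P40, Rule 6 gives T34.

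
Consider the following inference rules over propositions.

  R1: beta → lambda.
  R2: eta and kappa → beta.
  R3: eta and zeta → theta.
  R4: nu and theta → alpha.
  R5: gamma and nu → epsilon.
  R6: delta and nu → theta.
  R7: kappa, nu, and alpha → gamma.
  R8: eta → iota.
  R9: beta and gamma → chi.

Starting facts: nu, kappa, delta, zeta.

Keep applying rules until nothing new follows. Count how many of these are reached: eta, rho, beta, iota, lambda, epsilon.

delta and nu hold, so theta follows (R6).
From nu and theta, R4 gives alpha.
From kappa, nu, and alpha, R7 gives gamma.
From gamma and nu, R5 gives epsilon.
No rule produces eta, and it is not given.
No rule produces rho, and it is not given.
beta would need eta and kappa (R2), but eta is never established.
iota would need eta (R8), but eta is never established.
lambda would need beta (R1), but beta is never established.
epsilon: reached.
Reached: epsilon — 1 of the 6.

1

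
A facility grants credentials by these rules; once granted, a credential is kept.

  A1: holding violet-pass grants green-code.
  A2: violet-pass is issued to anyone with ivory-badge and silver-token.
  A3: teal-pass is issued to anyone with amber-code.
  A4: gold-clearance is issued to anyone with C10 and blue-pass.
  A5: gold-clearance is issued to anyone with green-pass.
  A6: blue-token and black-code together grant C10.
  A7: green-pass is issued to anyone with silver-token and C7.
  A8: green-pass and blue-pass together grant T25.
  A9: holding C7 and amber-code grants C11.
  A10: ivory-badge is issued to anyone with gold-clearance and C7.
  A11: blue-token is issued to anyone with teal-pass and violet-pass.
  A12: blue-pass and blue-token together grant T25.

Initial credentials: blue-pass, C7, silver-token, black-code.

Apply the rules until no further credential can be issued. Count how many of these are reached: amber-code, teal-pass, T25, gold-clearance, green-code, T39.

3

Holding silver-token and C7 grants green-pass (A7).
Holding green-pass and blue-pass grants T25 (A8).
Holding green-pass grants gold-clearance (A5).
Holding gold-clearance and C7 grants ivory-badge (A10).
Holding ivory-badge and silver-token grants violet-pass (A2).
Holding violet-pass grants green-code (A1).
No rule produces amber-code, and it is not given.
teal-pass would need amber-code (A3), but amber-code is never granted.
T25: reached.
gold-clearance: reached.
green-code: reached.
No rule produces T39, and it is not given.
Reached: T25, gold-clearance, and green-code — 3 of the 6.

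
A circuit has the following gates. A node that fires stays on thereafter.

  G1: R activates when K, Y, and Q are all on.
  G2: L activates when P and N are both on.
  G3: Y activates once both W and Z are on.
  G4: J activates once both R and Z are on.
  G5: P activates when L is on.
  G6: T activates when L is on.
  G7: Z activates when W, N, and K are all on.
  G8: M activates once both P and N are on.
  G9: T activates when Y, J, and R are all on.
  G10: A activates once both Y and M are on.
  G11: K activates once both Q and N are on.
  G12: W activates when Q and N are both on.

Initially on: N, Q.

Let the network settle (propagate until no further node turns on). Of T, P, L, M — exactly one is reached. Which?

Q and N are on, so K activates (G11).
Q and N are on, so W activates (G12).
W, N, and K are on, so Z activates (G7).
W and Z are on, so Y activates (G3).
K, Y, and Q are on, so R activates (G1).
G4: R and Z on → J on.
Y, J, and R are on, so T activates (G9).
P would need L (G5), but L never turns on. M would need P and N (G8), but P never turns on. L would need P and N (G2), but P never turns on.

T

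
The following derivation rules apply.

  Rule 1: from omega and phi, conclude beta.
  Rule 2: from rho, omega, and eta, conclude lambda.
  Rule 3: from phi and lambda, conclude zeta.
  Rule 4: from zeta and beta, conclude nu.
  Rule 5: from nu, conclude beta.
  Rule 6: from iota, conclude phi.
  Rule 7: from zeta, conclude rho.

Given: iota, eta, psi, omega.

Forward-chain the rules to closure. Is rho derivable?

No

rho would need zeta (Rule 7), but zeta is never established.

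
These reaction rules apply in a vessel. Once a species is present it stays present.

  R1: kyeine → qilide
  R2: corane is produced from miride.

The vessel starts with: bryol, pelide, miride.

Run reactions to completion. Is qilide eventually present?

No

qilide would need kyeine (R1), but kyeine never forms.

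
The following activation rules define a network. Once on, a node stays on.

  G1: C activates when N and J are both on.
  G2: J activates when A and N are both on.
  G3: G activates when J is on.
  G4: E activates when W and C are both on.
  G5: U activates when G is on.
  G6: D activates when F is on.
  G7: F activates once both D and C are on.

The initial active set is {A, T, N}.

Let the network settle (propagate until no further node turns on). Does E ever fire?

E would need W and C (G4), but W never turns on.

No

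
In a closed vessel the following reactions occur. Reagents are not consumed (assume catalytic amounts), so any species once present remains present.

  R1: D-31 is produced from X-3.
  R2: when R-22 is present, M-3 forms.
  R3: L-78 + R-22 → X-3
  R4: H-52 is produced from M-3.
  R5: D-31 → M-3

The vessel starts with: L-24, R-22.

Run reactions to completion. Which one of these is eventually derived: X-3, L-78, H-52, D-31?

H-52

R-22 present → M-3 forms (R2).
M-3 present → H-52 forms (R4).
No rule produces L-78, and it is not given. D-31 would need X-3 (R1), but X-3 never forms. X-3 would need L-78 and R-22 (R3), but L-78 never forms.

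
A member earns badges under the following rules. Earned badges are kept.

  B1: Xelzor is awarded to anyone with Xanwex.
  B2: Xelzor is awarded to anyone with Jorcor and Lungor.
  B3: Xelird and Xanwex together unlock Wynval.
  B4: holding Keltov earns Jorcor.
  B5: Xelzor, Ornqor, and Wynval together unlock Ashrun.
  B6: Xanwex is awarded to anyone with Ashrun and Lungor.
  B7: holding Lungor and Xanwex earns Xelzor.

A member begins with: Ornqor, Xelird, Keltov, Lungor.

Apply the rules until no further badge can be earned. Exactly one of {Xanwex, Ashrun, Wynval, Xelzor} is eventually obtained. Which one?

With Keltov, Jorcor is earned (B4).
With Jorcor and Lungor, Xelzor is earned (B2).
Ashrun would need Xelzor, Ornqor, and Wynval (B5), but Wynval is never earned. Wynval would need Xelird and Xanwex (B3), but Xanwex is never earned. Xanwex would need Ashrun and Lungor (B6), but Ashrun is never earned.

Xelzor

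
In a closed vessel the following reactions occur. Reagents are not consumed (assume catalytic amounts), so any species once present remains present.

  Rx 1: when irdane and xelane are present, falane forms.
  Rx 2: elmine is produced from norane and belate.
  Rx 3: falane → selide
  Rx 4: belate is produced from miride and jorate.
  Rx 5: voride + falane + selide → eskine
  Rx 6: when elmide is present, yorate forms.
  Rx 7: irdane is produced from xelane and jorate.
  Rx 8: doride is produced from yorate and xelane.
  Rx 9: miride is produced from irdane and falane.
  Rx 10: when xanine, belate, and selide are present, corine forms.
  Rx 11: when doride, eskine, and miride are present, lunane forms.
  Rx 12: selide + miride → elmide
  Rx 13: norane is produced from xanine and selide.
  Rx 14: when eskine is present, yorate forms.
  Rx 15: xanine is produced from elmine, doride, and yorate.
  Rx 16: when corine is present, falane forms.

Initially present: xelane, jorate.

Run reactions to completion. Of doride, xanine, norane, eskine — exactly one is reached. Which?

doride

xelane and jorate present → irdane forms (Rx 7).
irdane and xelane present → falane forms (Rx 1).
irdane and falane present → miride forms (Rx 9).
falane present → selide forms (Rx 3).
selide and miride present → elmide forms (Rx 12).
elmide present → yorate forms (Rx 6).
yorate and xelane present → doride forms (Rx 8).
norane would need xanine and selide (Rx 13), but xanine never forms. eskine would need voride, falane, and selide (Rx 5), but voride never forms. xanine would need elmine, doride, and yorate (Rx 15), but elmine never forms.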